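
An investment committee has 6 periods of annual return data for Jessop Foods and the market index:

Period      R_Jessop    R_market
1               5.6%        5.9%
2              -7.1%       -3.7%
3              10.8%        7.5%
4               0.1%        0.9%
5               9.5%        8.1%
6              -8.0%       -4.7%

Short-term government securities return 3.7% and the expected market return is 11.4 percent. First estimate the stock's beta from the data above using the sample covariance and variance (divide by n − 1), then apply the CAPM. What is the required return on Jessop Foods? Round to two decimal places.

Mean R_i = (5.6 − 7.1 + 10.8 + 0.1 + 9.5 − 8.0) / 6 = 1.8167%
Mean R_m = (5.9 − 3.7 + 7.5 + 0.9 + 8.1 − 4.7) / 6 = 2.3333%
Σ(R_i − R̄_i)(R_m − R̄_m) = 229.5167  ⇒  Cov = 229.5167 / 5 = 45.9033
Σ(R_m − R̄_m)² = 160.5933  ⇒  Var(R_m) = 160.5933 / 5 = 32.1187
β = Cov / Var(R_m) = 45.9033 / 32.1187 = 1.4292
MRP = 11.4% − 3.7% = 7.70%
E(R) = R_f + β × MRP = 3.7% + 1.4292 × 7.7% = 14.70%

14.70%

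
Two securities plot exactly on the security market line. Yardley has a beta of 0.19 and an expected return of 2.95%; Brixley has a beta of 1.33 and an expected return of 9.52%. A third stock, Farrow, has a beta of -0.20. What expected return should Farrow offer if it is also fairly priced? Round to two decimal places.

0.70%

MRP (SML slope) = (9.52% − 2.95%) / (1.33 − 0.19) = 6.57% / 1.14 = 5.7632%
R_f (intercept) = 2.95% − 0.19 × 5.7632% = 1.8550%
E(R_Farrow) = R_f + β × MRP = 1.8550% + -0.20 × 5.7632% = 0.70%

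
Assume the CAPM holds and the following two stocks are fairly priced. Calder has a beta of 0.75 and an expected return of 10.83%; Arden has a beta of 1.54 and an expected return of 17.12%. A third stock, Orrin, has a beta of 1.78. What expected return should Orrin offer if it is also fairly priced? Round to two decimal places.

19.03%

MRP (SML slope) = (17.12% − 10.83%) / (1.54 − 0.75) = 6.29% / 0.79 = 7.9620%
R_f (intercept) = 10.83% − 0.75 × 7.9620% = 4.8585%
E(R_Orrin) = R_f + β × MRP = 4.8585% + 1.78 × 7.9620% = 19.03%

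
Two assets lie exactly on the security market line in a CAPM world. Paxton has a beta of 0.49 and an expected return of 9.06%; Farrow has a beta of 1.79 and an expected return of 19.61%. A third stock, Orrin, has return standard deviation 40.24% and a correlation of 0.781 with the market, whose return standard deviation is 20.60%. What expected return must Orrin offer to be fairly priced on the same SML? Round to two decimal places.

MRP = (19.61% − 9.06%) / (1.79 − 0.49) = 8.1154%
R_f = 9.06% − 0.49 × 8.1154% = 5.0835%
β_Orrin = ρ·σ_i/σ_m = 0.781 × 40.24 / 20.60 = 1.5256
E(R_Orrin) = R_f + β × MRP = 5.0835% + 1.5256 × 8.1154% = 17.46%

17.46%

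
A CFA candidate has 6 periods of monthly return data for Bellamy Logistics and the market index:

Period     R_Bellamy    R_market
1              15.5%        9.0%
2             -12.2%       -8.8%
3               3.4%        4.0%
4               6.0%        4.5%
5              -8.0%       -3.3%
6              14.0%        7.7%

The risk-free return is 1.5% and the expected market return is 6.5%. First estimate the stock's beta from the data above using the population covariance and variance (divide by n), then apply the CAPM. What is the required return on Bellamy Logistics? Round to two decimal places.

9.56%

Mean R_i = (15.5 − 12.2 + 3.4 + 6.0 − 8.0 + 14.0) / 6 = 3.1167%
Mean R_m = (9.0 − 8.8 + 4.0 + 4.5 − 3.3 + 7.7) / 6 = 2.1833%
Σ(R_i − R̄_i)(R_m − R̄_m) = 380.8317  ⇒  Cov = 380.8317 / 6 = 63.4720
Σ(R_m − R̄_m)² = 236.2683  ⇒  Var(R_m) = 236.2683 / 6 = 39.3781
β = Cov / Var(R_m) = 63.4720 / 39.3781 = 1.6119
MRP = 6.5% − 1.5% = 5.00%
E(R) = R_f + β × MRP = 1.5% + 1.6119 × 5.0% = 9.56%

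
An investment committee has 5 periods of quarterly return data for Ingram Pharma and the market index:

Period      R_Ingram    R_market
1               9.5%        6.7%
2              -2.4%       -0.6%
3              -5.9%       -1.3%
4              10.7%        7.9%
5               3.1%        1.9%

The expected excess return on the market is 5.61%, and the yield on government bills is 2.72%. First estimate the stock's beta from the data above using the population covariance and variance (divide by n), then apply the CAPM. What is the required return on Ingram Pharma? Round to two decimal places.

Mean R_i = (9.5 − 2.4 − 5.9 + 10.7 + 3.1) / 5 = 3.0000%
Mean R_m = (6.7 − 0.6 − 1.3 + 7.9 + 1.9) / 5 = 2.9200%
Σ(R_i − R̄_i)(R_m − R̄_m) = 119.3800  ⇒  Cov = 119.3800 / 5 = 23.8760
Σ(R_m − R̄_m)² = 70.3280  ⇒  Var(R_m) = 70.3280 / 5 = 14.0656
β = Cov / Var(R_m) = 23.8760 / 14.0656 = 1.6975
E(R) = R_f + β × MRP = 2.72% + 1.6975 × 5.61% = 12.24%

12.24%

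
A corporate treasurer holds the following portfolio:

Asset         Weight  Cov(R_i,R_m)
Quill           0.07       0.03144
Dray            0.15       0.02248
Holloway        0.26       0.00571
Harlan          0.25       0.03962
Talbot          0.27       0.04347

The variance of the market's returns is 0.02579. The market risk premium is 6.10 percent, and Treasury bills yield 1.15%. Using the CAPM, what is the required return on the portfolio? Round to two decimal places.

7.94%

β_Quill = 0.03144 / 0.02579 = 1.2191
β_Dray = 0.02248 / 0.02579 = 0.8717
β_Holloway = 0.00571 / 0.02579 = 0.2214
β_Harlan = 0.03962 / 0.02579 = 1.5363
β_Talbot = 0.04347 / 0.02579 = 1.6855
β_P = Σ w_i β_i = 0.07×1.2191 + 0.15×0.8717 + 0.26×0.2214 + 0.25×1.5363 + 0.27×1.6855 = 1.1128
E(R_P) = R_f + β_P × MRP = 1.15% + 1.1128 × 6.10% = 7.94%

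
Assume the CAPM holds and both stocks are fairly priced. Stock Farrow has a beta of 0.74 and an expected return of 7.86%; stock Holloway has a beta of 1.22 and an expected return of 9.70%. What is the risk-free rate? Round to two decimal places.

5.02%

Both satisfy E(R) = R_f + β·MRP, so the slope of the SML is
MRP = (9.70% − 7.86%) / (1.22 − 0.74) = 1.84% / 0.48 = 3.8333%
R_f = E(R_Farrow) − β_Farrow·MRP = 7.86% − 0.74 × 3.8333% = 5.0234%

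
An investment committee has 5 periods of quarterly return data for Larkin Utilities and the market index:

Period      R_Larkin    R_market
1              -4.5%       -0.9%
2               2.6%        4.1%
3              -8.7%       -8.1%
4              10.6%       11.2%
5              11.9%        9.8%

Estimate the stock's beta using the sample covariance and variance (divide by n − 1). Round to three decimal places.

1.116

Mean R_i = (-4.5 + 2.6 − 8.7 + 10.6 + 11.9) / 5 = 2.3800%
Mean R_m = (-0.9 + 4.1 − 8.1 + 11.2 + 9.8) / 5 = 3.2200%
Σ(R_i − R̄_i)(R_m − R̄_m) = 282.2020  ⇒  Cov = 282.2020 / 4 = 70.5505
Σ(R_m − R̄_m)² = 252.8680  ⇒  Var(R_m) = 252.8680 / 4 = 63.2170
β = Cov / Var(R_m) = 70.5505 / 63.2170 = 1.1160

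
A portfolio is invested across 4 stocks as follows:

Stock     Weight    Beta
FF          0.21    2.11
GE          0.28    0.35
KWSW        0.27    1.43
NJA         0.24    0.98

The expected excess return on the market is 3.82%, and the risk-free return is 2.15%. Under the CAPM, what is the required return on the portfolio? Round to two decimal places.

6.59%

β_P = Σ w_i β_i = 0.21×2.11 + 0.28×0.35 + 0.27×1.43 + 0.24×0.98 = 1.1624
E(R_P) = R_f + β_P × MRP = 2.15% + 1.1624 × 3.82% = 6.59%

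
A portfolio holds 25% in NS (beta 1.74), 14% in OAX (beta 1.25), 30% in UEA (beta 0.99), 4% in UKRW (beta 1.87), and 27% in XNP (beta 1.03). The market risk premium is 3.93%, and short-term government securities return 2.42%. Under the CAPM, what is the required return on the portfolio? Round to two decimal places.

β_P = Σ w_i β_i = 0.25×1.74 + 0.14×1.25 + 0.30×0.99 + 0.04×1.87 + 0.27×1.03 = 1.2599
E(R_P) = R_f + β_P × MRP = 2.42% + 1.2599 × 3.93% = 7.37%

7.37%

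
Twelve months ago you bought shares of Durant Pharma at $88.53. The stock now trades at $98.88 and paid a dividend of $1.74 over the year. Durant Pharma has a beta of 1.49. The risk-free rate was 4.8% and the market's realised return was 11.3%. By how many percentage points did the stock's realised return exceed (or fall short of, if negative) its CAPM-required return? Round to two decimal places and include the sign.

Realised HPR = (P1 + D1 − P0) / P0 = (98.88 + 1.74 − 88.53) / 88.53 = 12.09 / 88.53 = 13.6564%
MRP = 11.3% − 4.8% = 6.50%
CAPM required = R_f + β·MRP = 4.8% + 1.49 × 6.5% = 14.4850%
α = realised − required = 13.6564% − 14.4850% = -0.83%

-0.83%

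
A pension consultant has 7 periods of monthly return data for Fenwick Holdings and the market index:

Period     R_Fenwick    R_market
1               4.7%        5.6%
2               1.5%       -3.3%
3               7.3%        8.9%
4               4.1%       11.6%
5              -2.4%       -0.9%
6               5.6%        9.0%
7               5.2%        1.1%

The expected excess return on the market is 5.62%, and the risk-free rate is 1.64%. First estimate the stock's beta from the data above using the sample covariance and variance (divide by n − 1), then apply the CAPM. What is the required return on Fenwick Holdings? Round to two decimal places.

Mean R_i = (4.7 + 1.5 + 7.3 + 4.1 − 2.4 + 5.6 + 5.2) / 7 = 3.7143%
Mean R_m = (5.6 − 3.3 + 8.9 + 11.6 − 0.9 + 9.0 + 1.1) / 7 = 4.5714%
Σ(R_i − R̄_i)(R_m − R̄_m) = 73.3229  ⇒  Cov = 73.3229 / 6 = 12.2205
Σ(R_m − R̄_m)² = 192.7543  ⇒  Var(R_m) = 192.7543 / 6 = 32.1257
β = Cov / Var(R_m) = 12.2205 / 32.1257 = 0.3804
E(R) = R_f + β × MRP = 1.64% + 0.3804 × 5.62% = 3.78%

3.78%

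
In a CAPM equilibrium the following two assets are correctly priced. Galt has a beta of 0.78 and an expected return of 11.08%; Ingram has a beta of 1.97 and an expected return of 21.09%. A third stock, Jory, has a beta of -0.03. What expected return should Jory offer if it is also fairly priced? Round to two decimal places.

4.27%

MRP (SML slope) = (21.09% − 11.08%) / (1.97 − 0.78) = 10.01% / 1.19 = 8.4118%
R_f (intercept) = 11.08% − 0.78 × 8.4118% = 4.5188%
E(R_Jory) = R_f + β × MRP = 4.5188% + -0.03 × 8.4118% = 4.27%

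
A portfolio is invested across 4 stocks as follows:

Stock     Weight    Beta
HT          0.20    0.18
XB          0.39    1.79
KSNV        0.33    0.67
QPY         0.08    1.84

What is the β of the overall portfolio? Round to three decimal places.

β_P = Σ w_i β_i = 0.20×0.18 + 0.39×1.79 + 0.33×0.67 + 0.08×1.84 = 1.1024

1.102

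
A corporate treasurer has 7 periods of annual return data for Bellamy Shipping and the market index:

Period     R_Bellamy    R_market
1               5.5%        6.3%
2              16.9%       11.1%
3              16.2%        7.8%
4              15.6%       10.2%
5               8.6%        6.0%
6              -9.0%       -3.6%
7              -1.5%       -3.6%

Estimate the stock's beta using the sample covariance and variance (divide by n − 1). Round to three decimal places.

1.535

Mean R_i = (5.5 + 16.9 + 16.2 + 15.6 + 8.6 − 9.0 − 1.5) / 7 = 7.4714%
Mean R_m = (6.3 + 11.1 + 7.8 + 10.2 + 6.0 − 3.6 − 3.6) / 7 = 4.8857%
Σ(R_i − R̄_i)(R_m − R̄_m) = 341.5971  ⇒  Cov = 341.5971 / 6 = 56.9329
Σ(R_m − R̄_m)² = 222.6086  ⇒  Var(R_m) = 222.6086 / 6 = 37.1014
β = Cov / Var(R_m) = 56.9329 / 37.1014 = 1.5345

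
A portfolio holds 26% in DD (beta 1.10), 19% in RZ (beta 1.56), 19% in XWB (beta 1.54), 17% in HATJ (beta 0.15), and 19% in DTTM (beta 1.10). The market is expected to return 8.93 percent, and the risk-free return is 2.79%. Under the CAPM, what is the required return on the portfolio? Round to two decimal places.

9.60%

β_P = Σ w_i β_i = 0.26×1.10 + 0.19×1.56 + 0.19×1.54 + 0.17×0.15 + 0.19×1.10 = 1.1095
MRP = 8.93% − 2.79% = 6.14%
E(R_P) = R_f + β_P × MRP = 2.79% + 1.1095 × 6.14% = 9.60%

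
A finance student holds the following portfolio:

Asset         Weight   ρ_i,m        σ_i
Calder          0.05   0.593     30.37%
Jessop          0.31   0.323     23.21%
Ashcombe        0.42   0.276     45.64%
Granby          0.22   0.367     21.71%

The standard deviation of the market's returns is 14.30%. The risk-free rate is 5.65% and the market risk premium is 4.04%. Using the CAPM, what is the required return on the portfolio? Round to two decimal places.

β_Calder = 0.593 × 30.37% / 14.30% = 1.2594
β_Jessop = 0.323 × 23.21% / 14.30% = 0.5243
β_Ashcombe = 0.276 × 45.64% / 14.30% = 0.8809
β_Granby = 0.367 × 21.71% / 14.30% = 0.5572
β_P = Σ w_i β_i = 0.05×1.2594 + 0.31×0.5243 + 0.42×0.8809 + 0.22×0.5572 = 0.7181
E(R_P) = R_f + β_P × MRP = 5.65% + 0.7181 × 4.04% = 8.55%

8.55%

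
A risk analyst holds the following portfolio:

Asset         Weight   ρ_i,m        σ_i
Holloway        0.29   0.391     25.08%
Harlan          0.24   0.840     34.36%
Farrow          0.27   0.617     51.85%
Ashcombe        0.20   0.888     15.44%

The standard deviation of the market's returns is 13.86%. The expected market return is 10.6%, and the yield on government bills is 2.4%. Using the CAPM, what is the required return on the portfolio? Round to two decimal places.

β_Holloway = 0.391 × 25.08% / 13.86% = 0.7075
β_Harlan = 0.840 × 34.36% / 13.86% = 2.0824
β_Farrow = 0.617 × 51.85% / 13.86% = 2.3082
β_Ashcombe = 0.888 × 15.44% / 13.86% = 0.9892
β_P = Σ w_i β_i = 0.29×0.7075 + 0.24×2.0824 + 0.27×2.3082 + 0.20×0.9892 = 1.5260
MRP = 10.6% − 2.4% = 8.20%
E(R_P) = R_f + β_P × MRP = 2.4% + 1.5260 × 8.2% = 14.91%

14.91%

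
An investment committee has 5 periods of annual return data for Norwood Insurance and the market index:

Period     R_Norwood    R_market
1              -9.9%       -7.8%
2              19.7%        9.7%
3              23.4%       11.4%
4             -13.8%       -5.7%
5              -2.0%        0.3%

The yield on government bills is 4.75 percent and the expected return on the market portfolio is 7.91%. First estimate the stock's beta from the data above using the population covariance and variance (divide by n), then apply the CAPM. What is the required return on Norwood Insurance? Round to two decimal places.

10.82%

Mean R_i = (-9.9 + 19.7 + 23.4 − 13.8 − 2.0) / 5 = 3.4800%
Mean R_m = (-7.8 + 9.7 + 11.4 − 5.7 + 0.3) / 5 = 1.5800%
Σ(R_i − R̄_i)(R_m − R̄_m) = 585.6380  ⇒  Cov = 585.6380 / 5 = 117.1276
Σ(R_m − R̄_m)² = 304.9880  ⇒  Var(R_m) = 304.9880 / 5 = 60.9976
β = Cov / Var(R_m) = 117.1276 / 60.9976 = 1.9202
MRP = 7.91% − 4.75% = 3.16%
E(R) = R_f + β × MRP = 4.75% + 1.9202 × 3.16% = 10.82%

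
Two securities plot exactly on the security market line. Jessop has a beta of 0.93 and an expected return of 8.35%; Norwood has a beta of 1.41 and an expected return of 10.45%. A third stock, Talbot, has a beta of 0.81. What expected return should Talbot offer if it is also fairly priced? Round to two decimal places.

7.83%

MRP (SML slope) = (10.45% − 8.35%) / (1.41 − 0.93) = 2.10% / 0.48 = 4.3750%
R_f (intercept) = 8.35% − 0.93 × 4.3750% = 4.2813%
E(R_Talbot) = R_f + β × MRP = 4.2813% + 0.81 × 4.3750% = 7.83%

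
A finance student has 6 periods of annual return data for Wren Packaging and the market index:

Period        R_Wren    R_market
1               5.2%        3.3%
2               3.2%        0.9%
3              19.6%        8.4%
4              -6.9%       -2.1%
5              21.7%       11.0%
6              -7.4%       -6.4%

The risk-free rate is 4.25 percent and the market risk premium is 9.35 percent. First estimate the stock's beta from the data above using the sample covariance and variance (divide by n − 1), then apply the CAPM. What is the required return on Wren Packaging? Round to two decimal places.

Mean R_i = (5.2 + 3.2 + 19.6 − 6.9 + 21.7 − 7.4) / 6 = 5.9000%
Mean R_m = (3.3 + 0.9 + 8.4 − 2.1 + 11.0 − 6.4) / 6 = 2.5167%
Σ(R_i − R̄_i)(R_m − R̄_m) = 396.1400  ⇒  Cov = 396.1400 / 5 = 79.2280
Σ(R_m − R̄_m)² = 210.6283  ⇒  Var(R_m) = 210.6283 / 5 = 42.1257
β = Cov / Var(R_m) = 79.2280 / 42.1257 = 1.8808
E(R) = R_f + β × MRP = 4.25% + 1.8808 × 9.35% = 21.84%

21.84%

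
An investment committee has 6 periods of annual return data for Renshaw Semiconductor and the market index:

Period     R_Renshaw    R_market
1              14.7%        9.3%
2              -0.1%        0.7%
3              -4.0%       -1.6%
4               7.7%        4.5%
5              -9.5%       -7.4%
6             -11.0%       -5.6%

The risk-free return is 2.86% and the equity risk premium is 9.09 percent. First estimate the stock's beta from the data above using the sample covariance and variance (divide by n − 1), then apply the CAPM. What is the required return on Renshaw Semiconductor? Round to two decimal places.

17.22%

Mean R_i = (14.7 − 0.1 − 4.0 + 7.7 − 9.5 − 11.0) / 6 = -0.3667%
Mean R_m = (9.3 + 0.7 − 1.6 + 4.5 − 7.4 − 5.6) / 6 = -0.0167%
Σ(R_i − R̄_i)(R_m − R̄_m) = 309.5533  ⇒  Cov = 309.5533 / 5 = 61.9107
Σ(R_m − R̄_m)² = 195.9083  ⇒  Var(R_m) = 195.9083 / 5 = 39.1817
β = Cov / Var(R_m) = 61.9107 / 39.1817 = 1.5801
E(R) = R_f + β × MRP = 2.86% + 1.5801 × 9.09% = 17.22%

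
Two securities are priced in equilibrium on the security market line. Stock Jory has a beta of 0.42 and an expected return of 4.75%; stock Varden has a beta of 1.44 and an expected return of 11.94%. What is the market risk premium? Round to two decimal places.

7.05%

Both satisfy E(R) = R_f + β·MRP, so the slope of the SML is
MRP = (11.94% − 4.75%) / (1.44 − 0.42) = 7.19% / 1.02 = 7.0490%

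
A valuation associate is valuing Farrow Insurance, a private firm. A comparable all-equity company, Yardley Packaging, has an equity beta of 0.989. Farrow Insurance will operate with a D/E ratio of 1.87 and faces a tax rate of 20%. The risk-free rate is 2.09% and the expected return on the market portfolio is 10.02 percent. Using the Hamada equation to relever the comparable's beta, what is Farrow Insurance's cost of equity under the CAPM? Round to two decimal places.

β_L = β_U × [1 + (1 − t)(D/E)] = 0.989 × [1 + (1 − 0.20) × 1.87]
    = 0.989 × [1 + 0.80 × 1.87] = 0.989 × 2.4960 = 2.4685
MRP = 10.02% − 2.09% = 7.93%
E(R) = R_f + β_L × MRP = 2.09% + 2.4685 × 7.93% = 21.67%

21.67%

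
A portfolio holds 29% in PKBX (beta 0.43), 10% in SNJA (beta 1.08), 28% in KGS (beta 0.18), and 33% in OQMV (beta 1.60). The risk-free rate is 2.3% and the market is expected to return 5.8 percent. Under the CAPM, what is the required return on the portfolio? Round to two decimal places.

β_P = Σ w_i β_i = 0.29×0.43 + 0.10×1.08 + 0.28×0.18 + 0.33×1.60 = 0.8111
MRP = 5.8% − 2.3% = 3.50%
E(R_P) = R_f + β_P × MRP = 2.3% + 0.8111 × 3.5% = 5.14%

5.14%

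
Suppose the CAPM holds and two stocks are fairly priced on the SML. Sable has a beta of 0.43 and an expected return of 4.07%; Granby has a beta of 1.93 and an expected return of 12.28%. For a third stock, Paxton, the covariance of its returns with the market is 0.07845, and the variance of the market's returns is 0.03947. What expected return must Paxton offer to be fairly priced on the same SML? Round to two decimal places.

12.60%

MRP = (12.28% − 4.07%) / (1.93 − 0.43) = 5.4733%
R_f = 4.07% − 0.43 × 5.4733% = 1.7165%
β_Paxton = Cov / Var(R_m) = 0.07845 / 0.03947 = 1.9876
E(R_Paxton) = R_f + β × MRP = 1.7165% + 1.9876 × 5.4733% = 12.60%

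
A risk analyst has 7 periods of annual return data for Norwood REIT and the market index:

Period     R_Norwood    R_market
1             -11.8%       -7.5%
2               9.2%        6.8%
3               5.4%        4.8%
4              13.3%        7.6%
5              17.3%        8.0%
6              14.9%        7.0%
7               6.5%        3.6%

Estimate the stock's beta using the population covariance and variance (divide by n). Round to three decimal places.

1.724

Mean R_i = (-11.8 + 9.2 + 5.4 + 13.3 + 17.3 + 14.9 + 6.5) / 7 = 7.8286%
Mean R_m = (-7.5 + 6.8 + 4.8 + 7.6 + 8.0 + 7.0 + 3.6) / 7 = 4.3286%
Σ(R_i − R̄_i)(R_m − R̄_m) = 306.9543  ⇒  Cov = 306.9543 / 7 = 43.8506
Σ(R_m − R̄_m)² = 178.0943  ⇒  Var(R_m) = 178.0943 / 7 = 25.4420
β = Cov / Var(R_m) = 43.8506 / 25.4420 = 1.7236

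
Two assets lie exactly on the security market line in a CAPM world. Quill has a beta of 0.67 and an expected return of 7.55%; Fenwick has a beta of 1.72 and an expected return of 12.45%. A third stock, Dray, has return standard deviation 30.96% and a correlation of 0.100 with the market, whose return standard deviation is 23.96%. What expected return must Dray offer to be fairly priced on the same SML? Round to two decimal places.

MRP = (12.45% − 7.55%) / (1.72 − 0.67) = 4.6667%
R_f = 7.55% − 0.67 × 4.6667% = 4.4233%
β_Dray = ρ·σ_i/σ_m = 0.100 × 30.96 / 23.96 = 0.1292
E(R_Dray) = R_f + β × MRP = 4.4233% + 0.1292 × 4.6667% = 5.03%

5.03%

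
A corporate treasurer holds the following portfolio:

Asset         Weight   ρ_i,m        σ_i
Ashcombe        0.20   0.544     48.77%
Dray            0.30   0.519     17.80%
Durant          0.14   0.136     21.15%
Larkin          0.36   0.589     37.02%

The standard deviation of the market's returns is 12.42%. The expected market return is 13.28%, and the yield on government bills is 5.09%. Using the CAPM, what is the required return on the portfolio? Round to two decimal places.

β_Ashcombe = 0.544 × 48.77% / 12.42% = 2.1361
β_Dray = 0.519 × 17.80% / 12.42% = 0.7438
β_Durant = 0.136 × 21.15% / 12.42% = 0.2316
β_Larkin = 0.589 × 37.02% / 12.42% = 1.7556
β_P = Σ w_i β_i = 0.20×2.1361 + 0.30×0.7438 + 0.14×0.2316 + 0.36×1.7556 = 1.3148
MRP = 13.28% − 5.09% = 8.19%
E(R_P) = R_f + β_P × MRP = 5.09% + 1.3148 × 8.19% = 15.86%

15.86%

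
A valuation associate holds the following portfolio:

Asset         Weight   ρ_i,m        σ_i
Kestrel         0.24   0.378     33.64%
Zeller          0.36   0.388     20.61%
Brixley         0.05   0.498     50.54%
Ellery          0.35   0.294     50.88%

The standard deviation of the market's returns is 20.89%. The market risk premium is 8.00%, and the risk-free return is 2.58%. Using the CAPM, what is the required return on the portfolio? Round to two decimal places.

7.34%

β_Kestrel = 0.378 × 33.64% / 20.89% = 0.6087
β_Zeller = 0.388 × 20.61% / 20.89% = 0.3828
β_Brixley = 0.498 × 50.54% / 20.89% = 1.2048
β_Ellery = 0.294 × 50.88% / 20.89% = 0.7161
β_P = Σ w_i β_i = 0.24×0.6087 + 0.36×0.3828 + 0.05×1.2048 + 0.35×0.7161 = 0.5948
E(R_P) = R_f + β_P × MRP = 2.58% + 0.5948 × 8.00% = 7.34%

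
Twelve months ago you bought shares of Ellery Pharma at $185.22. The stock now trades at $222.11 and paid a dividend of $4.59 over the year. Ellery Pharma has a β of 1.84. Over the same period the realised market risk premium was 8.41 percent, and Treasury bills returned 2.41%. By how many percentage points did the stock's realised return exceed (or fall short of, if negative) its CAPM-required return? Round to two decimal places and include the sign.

Realised HPR = (P1 + D1 − P0) / P0 = (222.11 + 4.59 − 185.22) / 185.22 = 41.48 / 185.22 = 22.3950%
CAPM required = R_f + β·MRP = 2.41% + 1.84 × 8.41% = 17.8844%
α = realised − required = 22.3950% − 17.8844% = +4.51%

+4.51%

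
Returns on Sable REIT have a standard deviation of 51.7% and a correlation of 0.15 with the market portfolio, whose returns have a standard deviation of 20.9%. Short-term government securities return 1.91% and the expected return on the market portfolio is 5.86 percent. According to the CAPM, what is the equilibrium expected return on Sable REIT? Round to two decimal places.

β = ρ × σ_i / σ_m = 0.15 × 51.7% / 20.9% = 0.3711
MRP = 5.86% − 1.91% = 3.95%
E(R) = 1.91% + 0.3711 × 3.95% = 3.38%

3.38%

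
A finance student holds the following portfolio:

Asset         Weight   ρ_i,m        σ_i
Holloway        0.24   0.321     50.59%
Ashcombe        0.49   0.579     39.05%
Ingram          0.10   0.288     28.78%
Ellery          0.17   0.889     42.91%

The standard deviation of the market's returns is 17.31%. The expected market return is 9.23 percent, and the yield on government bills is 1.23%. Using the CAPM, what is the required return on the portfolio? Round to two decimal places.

11.53%

β_Holloway = 0.321 × 50.59% / 17.31% = 0.9382
β_Ashcombe = 0.579 × 39.05% / 17.31% = 1.3062
β_Ingram = 0.288 × 28.78% / 17.31% = 0.4788
β_Ellery = 0.889 × 42.91% / 17.31% = 2.2038
β_P = Σ w_i β_i = 0.24×0.9382 + 0.49×1.3062 + 0.10×0.4788 + 0.17×2.2038 = 1.2877
MRP = 9.23% − 1.23% = 8.00%
E(R_P) = R_f + β_P × MRP = 1.23% + 1.2877 × 8.00% = 11.53%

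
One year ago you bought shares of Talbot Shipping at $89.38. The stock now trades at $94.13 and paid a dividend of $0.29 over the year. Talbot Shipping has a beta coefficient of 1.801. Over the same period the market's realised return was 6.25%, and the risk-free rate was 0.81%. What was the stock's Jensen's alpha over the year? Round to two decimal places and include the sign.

Realised HPR = (P1 + D1 − P0) / P0 = (94.13 + 0.29 − 89.38) / 89.38 = 5.04 / 89.38 = 5.6388%
MRP = 6.25% − 0.81% = 5.44%
CAPM required = R_f + β·MRP = 0.81% + 1.801 × 5.44% = 10.60744%
α = realised − required = 5.6388% − 10.60744% = -4.97%

-4.97%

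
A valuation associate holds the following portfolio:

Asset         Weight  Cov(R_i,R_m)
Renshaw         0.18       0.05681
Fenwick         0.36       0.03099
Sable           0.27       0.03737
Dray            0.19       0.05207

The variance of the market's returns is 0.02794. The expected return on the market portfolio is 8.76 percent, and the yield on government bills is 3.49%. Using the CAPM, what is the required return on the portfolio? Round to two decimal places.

11.29%

β_Renshaw = 0.05681 / 0.02794 = 2.0333
β_Fenwick = 0.03099 / 0.02794 = 1.1092
β_Sable = 0.03737 / 0.02794 = 1.3375
β_Dray = 0.05207 / 0.02794 = 1.8636
β_P = Σ w_i β_i = 0.18×2.0333 + 0.36×1.1092 + 0.27×1.3375 + 0.19×1.8636 = 1.4805
MRP = 8.76% − 3.49% = 5.27%
E(R_P) = R_f + β_P × MRP = 3.49% + 1.4805 × 5.27% = 11.29%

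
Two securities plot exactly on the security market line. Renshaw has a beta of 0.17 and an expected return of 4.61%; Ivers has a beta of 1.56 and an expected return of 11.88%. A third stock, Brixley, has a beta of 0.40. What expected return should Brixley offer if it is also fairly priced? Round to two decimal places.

MRP (SML slope) = (11.88% − 4.61%) / (1.56 − 0.17) = 7.27% / 1.39 = 5.2302%
R_f (intercept) = 4.61% − 0.17 × 5.2302% = 3.7209%
E(R_Brixley) = R_f + β × MRP = 3.7209% + 0.40 × 5.2302% = 5.81%

5.81%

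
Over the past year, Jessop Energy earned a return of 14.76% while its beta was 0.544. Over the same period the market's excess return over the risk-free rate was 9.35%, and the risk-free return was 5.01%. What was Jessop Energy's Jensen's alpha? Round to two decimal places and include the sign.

CAPM benchmark = R_f + β(R_m − R_f) = 5.01% + 0.544 × 9.35% = 10.09640%
α = actual − benchmark = 14.76% − 10.09640% = +4.66%

+4.66%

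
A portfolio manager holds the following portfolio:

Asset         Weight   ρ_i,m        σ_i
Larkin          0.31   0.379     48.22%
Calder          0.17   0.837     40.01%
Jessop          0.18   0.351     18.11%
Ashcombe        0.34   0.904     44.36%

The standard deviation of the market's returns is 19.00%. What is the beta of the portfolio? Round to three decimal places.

β_Larkin = 0.379 × 48.22% / 19.00% = 0.9619
β_Calder = 0.837 × 40.01% / 19.00% = 1.7625
β_Jessop = 0.351 × 18.11% / 19.00% = 0.3346
β_Ashcombe = 0.904 × 44.36% / 19.00% = 2.1106
β_P = Σ w_i β_i = 0.31×0.9619 + 0.17×1.7625 + 0.18×0.3346 + 0.34×2.1106 = 1.3756

1.376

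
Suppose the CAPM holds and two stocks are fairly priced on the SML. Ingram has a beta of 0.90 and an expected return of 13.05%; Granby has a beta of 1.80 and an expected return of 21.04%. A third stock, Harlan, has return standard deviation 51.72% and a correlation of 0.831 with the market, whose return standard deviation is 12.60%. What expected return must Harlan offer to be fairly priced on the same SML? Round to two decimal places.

MRP = (21.04% − 13.05%) / (1.80 − 0.90) = 8.8778%
R_f = 13.05% − 0.90 × 8.8778% = 5.0600%
β_Harlan = ρ·σ_i/σ_m = 0.831 × 51.72 / 12.60 = 3.4111
E(R_Harlan) = R_f + β × MRP = 5.0600% + 3.4111 × 8.8778% = 35.34%

35.34%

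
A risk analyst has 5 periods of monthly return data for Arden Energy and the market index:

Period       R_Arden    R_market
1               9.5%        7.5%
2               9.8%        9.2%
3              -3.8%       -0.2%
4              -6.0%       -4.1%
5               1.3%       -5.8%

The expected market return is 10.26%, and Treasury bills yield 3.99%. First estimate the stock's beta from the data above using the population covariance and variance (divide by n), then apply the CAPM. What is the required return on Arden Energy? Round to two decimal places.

Mean R_i = (9.5 + 9.8 − 3.8 − 6.0 + 1.3) / 5 = 2.1600%
Mean R_m = (7.5 + 9.2 − 0.2 − 4.1 − 5.8) / 5 = 1.3200%
Σ(R_i − R̄_i)(R_m − R̄_m) = 164.9740  ⇒  Cov = 164.9740 / 5 = 32.9948
Σ(R_m − R̄_m)² = 182.6680  ⇒  Var(R_m) = 182.6680 / 5 = 36.5336
β = Cov / Var(R_m) = 32.9948 / 36.5336 = 0.9031
MRP = 10.26% − 3.99% = 6.27%
E(R) = R_f + β × MRP = 3.99% + 0.9031 × 6.27% = 9.65%

9.65%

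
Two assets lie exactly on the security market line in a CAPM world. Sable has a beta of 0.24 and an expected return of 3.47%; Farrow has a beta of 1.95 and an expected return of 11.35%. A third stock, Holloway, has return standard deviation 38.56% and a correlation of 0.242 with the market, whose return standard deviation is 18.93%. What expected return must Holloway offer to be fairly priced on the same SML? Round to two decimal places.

MRP = (11.35% − 3.47%) / (1.95 − 0.24) = 4.6082%
R_f = 3.47% − 0.24 × 4.6082% = 2.3640%
β_Holloway = ρ·σ_i/σ_m = 0.242 × 38.56 / 18.93 = 0.4929
E(R_Holloway) = R_f + β × MRP = 2.3640% + 0.4929 × 4.6082% = 4.64%

4.64%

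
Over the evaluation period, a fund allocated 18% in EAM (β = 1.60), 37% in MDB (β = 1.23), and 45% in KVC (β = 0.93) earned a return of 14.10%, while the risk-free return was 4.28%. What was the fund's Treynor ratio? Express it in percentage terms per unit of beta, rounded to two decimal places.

β_P = 0.18×1.60 + 0.37×1.23 + 0.45×0.93 = 1.1616
Treynor = (R_P − R_f) / β_P = (14.10% − 4.28%) / 1.1616 = 9.82% / 1.1616 = 8.45%

8.45%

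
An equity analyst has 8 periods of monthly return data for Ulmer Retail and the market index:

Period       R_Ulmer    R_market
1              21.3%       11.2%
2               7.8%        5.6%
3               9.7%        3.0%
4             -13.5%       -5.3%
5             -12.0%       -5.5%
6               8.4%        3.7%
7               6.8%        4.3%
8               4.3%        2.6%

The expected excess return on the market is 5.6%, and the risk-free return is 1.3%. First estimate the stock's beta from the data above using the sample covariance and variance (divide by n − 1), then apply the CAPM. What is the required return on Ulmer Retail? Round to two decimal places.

12.76%

Mean R_i = (21.3 + 7.8 + 9.7 − 13.5 − 12.0 + 8.4 + 6.8 + 4.3) / 8 = 4.1000%
Mean R_m = (11.2 + 5.6 + 3.0 − 5.3 − 5.5 + 3.7 + 4.3 + 2.6) / 8 = 2.4500%
Σ(R_i − R̄_i)(R_m − R̄_m) = 440.0300  ⇒  Cov = 440.0300 / 7 = 62.8614
Σ(R_m − R̄_m)² = 215.0600  ⇒  Var(R_m) = 215.0600 / 7 = 30.7229
β = Cov / Var(R_m) = 62.8614 / 30.7229 = 2.0461
E(R) = R_f + β × MRP = 1.3% + 2.0461 × 5.6% = 12.76%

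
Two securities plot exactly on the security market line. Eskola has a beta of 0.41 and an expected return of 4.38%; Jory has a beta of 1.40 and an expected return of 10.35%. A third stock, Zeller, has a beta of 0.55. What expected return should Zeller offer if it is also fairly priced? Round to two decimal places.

5.22%

MRP (SML slope) = (10.35% − 4.38%) / (1.40 − 0.41) = 5.97% / 0.99 = 6.0303%
R_f (intercept) = 4.38% − 0.41 × 6.0303% = 1.9076%
E(R_Zeller) = R_f + β × MRP = 1.9076% + 0.55 × 6.0303% = 5.22%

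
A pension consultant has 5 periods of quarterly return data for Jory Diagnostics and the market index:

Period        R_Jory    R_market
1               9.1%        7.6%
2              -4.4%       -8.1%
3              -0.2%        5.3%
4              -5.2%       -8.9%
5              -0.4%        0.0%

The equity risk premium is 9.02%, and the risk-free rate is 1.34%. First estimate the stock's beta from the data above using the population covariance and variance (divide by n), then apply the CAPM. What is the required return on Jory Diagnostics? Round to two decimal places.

Mean R_i = (9.1 − 4.4 − 0.2 − 5.2 − 0.4) / 5 = -0.2200%
Mean R_m = (7.6 − 8.1 + 5.3 − 8.9 + 0.0) / 5 = -0.8200%
Σ(R_i − R̄_i)(R_m − R̄_m) = 149.1180  ⇒  Cov = 149.1180 / 5 = 29.8236
Σ(R_m − R̄_m)² = 227.3080  ⇒  Var(R_m) = 227.3080 / 5 = 45.4616
β = Cov / Var(R_m) = 29.8236 / 45.4616 = 0.6560
E(R) = R_f + β × MRP = 1.34% + 0.6560 × 9.02% = 7.26%

7.26%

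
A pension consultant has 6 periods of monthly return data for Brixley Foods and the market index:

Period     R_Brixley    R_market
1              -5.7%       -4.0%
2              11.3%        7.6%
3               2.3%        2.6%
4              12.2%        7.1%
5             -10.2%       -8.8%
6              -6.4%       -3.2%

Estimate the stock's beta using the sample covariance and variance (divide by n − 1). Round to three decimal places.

Mean R_i = (-5.7 + 11.3 + 2.3 + 12.2 − 10.2 − 6.4) / 6 = 0.5833%
Mean R_m = (-4.0 + 7.6 + 2.6 + 7.1 − 8.8 − 3.2) / 6 = 0.2167%
Σ(R_i − R̄_i)(R_m − R̄_m) = 310.7617  ⇒  Cov = 310.7617 / 5 = 62.1523
Σ(R_m − R̄_m)² = 218.3283  ⇒  Var(R_m) = 218.3283 / 5 = 43.6657
β = Cov / Var(R_m) = 62.1523 / 43.6657 = 1.4234

1.423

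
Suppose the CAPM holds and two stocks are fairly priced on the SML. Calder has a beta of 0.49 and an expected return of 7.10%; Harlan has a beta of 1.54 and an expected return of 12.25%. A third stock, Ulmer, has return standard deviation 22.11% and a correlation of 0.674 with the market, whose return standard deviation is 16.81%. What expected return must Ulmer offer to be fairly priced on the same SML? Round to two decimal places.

MRP = (12.25% − 7.10%) / (1.54 − 0.49) = 4.9048%
R_f = 7.10% − 0.49 × 4.9048% = 4.6966%
β_Ulmer = ρ·σ_i/σ_m = 0.674 × 22.11 / 16.81 = 0.8865
E(R_Ulmer) = R_f + β × MRP = 4.6966% + 0.8865 × 4.9048% = 9.04%

9.04%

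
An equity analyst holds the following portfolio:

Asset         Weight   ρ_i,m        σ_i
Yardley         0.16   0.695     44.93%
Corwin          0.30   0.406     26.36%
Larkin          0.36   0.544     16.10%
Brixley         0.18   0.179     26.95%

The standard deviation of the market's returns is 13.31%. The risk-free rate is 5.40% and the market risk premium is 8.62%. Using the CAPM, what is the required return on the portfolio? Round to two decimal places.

β_Yardley = 0.695 × 44.93% / 13.31% = 2.3461
β_Corwin = 0.406 × 26.36% / 13.31% = 0.8041
β_Larkin = 0.544 × 16.10% / 13.31% = 0.6580
β_Brixley = 0.179 × 26.95% / 13.31% = 0.3624
β_P = Σ w_i β_i = 0.16×2.3461 + 0.30×0.8041 + 0.36×0.6580 + 0.18×0.3624 = 0.9187
E(R_P) = R_f + β_P × MRP = 5.40% + 0.9187 × 8.62% = 13.32%

13.32%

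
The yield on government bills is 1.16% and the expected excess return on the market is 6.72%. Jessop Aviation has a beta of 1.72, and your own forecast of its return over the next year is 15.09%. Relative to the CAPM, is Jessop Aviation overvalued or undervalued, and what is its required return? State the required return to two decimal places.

Required return = R_f + β·MRP = 1.16% + 1.72 × 6.72% = 12.72%
Forecast 15.09% > required 12.72% → the stock plots above the SML → undervalued.

Undervalued; required return 12.72%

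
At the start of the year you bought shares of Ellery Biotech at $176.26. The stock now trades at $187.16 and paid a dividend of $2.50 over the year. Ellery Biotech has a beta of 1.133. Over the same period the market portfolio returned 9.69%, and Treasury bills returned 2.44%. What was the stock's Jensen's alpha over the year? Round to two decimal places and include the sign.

-3.05%

Realised HPR = (P1 + D1 − P0) / P0 = (187.16 + 2.50 − 176.26) / 176.26 = 13.40 / 176.26 = 7.6024%
MRP = 9.69% − 2.44% = 7.25%
CAPM required = R_f + β·MRP = 2.44% + 1.133 × 7.25% = 10.65425%
α = realised − required = 7.6024% − 10.65425% = -3.05%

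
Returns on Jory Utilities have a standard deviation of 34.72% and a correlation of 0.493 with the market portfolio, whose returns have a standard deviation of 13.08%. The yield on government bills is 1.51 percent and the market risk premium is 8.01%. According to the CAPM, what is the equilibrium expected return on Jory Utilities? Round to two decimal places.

β = ρ × σ_i / σ_m = 0.493 × 34.72% / 13.08% = 1.3086
E(R) = 1.51% + 1.3086 × 8.01% = 11.99%

11.99%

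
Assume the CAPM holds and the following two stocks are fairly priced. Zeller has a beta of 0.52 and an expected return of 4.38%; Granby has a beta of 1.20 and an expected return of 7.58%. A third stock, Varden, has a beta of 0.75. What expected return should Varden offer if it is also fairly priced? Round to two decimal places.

5.46%

MRP (SML slope) = (7.58% − 4.38%) / (1.20 − 0.52) = 3.20% / 0.68 = 4.7059%
R_f (intercept) = 4.38% − 0.52 × 4.7059% = 1.9329%
E(R_Varden) = R_f + β × MRP = 1.9329% + 0.75 × 4.7059% = 5.46%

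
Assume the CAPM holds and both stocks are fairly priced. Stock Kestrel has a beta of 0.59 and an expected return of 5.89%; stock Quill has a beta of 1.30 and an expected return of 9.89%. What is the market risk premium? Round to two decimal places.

Both satisfy E(R) = R_f + β·MRP, so the slope of the SML is
MRP = (9.89% − 5.89%) / (1.30 − 0.59) = 4.00% / 0.71 = 5.6338%

5.63%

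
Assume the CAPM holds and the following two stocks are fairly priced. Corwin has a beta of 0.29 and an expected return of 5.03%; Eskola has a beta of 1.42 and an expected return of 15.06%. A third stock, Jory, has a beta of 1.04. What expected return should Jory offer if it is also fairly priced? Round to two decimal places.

11.69%

MRP (SML slope) = (15.06% − 5.03%) / (1.42 − 0.29) = 10.03% / 1.13 = 8.8761%
R_f (intercept) = 5.03% − 0.29 × 8.8761% = 2.4559%
E(R_Jory) = R_f + β × MRP = 2.4559% + 1.04 × 8.8761% = 11.69%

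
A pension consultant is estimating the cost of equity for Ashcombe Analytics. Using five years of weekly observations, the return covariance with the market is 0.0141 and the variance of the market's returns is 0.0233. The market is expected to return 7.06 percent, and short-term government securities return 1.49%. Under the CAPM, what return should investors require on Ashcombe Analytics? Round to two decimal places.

4.86%

β = Cov(R_i, R_m) / Var(R_m) = 0.0141 / 0.0233 = 0.6052
MRP = 7.06% − 1.49% = 5.57%
E(R) = R_f + β × MRP = 1.49% + 0.6052 × 5.57% = 4.86%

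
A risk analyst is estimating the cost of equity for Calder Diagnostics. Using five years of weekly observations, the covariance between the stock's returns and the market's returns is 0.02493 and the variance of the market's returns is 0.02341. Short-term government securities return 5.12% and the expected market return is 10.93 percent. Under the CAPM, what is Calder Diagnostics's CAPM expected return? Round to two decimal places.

11.31%

β = Cov(R_i, R_m) / Var(R_m) = 0.02493 / 0.02341 = 1.0649
MRP = 10.93% − 5.12% = 5.81%
E(R) = R_f + β × MRP = 5.12% + 1.0649 × 5.81% = 11.31%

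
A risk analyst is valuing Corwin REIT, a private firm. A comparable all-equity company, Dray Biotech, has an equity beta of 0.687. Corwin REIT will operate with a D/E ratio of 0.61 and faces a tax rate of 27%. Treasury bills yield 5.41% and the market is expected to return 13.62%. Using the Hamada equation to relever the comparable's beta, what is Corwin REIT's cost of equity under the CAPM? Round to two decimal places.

13.56%

β_L = β_U × [1 + (1 − t)(D/E)] = 0.687 × [1 + (1 − 0.27) × 0.61]
    = 0.687 × [1 + 0.73 × 0.61] = 0.687 × 1.4453 = 0.9929
MRP = 13.62% − 5.41% = 8.21%
E(R) = R_f + β_L × MRP = 5.41% + 0.9929 × 8.21% = 13.56%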